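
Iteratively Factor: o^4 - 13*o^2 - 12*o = (o - 4)*(o^3 + 4*o^2 + 3*o) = (o - 4)*(o + 3)*(o^2 + o) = (o - 4)*(o + 1)*(o + 3)*(o)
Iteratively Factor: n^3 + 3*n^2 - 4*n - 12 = (n - 2)*(n^2 + 5*n + 6) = (n - 2)*(n + 2)*(n + 3)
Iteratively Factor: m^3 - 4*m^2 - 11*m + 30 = (m + 3)*(m^2 - 7*m + 10) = (m - 5)*(m + 3)*(m - 2)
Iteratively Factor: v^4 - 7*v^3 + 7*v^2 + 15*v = (v + 1)*(v^3 - 8*v^2 + 15*v) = (v - 3)*(v + 1)*(v^2 - 5*v) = (v - 5)*(v - 3)*(v + 1)*(v)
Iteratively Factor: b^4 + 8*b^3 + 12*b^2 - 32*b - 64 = (b - 2)*(b^3 + 10*b^2 + 32*b + 32) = (b - 2)*(b + 4)*(b^2 + 6*b + 8) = (b - 2)*(b + 4)^2*(b + 2)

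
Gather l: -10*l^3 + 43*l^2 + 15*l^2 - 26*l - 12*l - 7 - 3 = -10*l^3 + 58*l^2 - 38*l - 10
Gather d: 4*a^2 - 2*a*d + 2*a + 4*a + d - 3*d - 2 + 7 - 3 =4*a^2 + 6*a + d*(-2*a - 2) + 2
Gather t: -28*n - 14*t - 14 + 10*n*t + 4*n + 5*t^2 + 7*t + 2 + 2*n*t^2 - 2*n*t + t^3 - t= -24*n + t^3 + t^2*(2*n + 5) + t*(8*n - 8) - 12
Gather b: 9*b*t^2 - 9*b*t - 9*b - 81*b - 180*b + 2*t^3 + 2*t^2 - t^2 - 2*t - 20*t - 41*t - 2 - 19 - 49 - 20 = b*(9*t^2 - 9*t - 270) + 2*t^3 + t^2 - 63*t - 90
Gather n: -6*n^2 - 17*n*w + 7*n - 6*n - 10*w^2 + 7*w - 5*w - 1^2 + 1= -6*n^2 + n*(1 - 17*w) - 10*w^2 + 2*w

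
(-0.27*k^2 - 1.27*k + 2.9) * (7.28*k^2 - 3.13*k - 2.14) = -1.9656*k^4 - 8.4005*k^3 + 25.6649*k^2 - 6.3592*k - 6.206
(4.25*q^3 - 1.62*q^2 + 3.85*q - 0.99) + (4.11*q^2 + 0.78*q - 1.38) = 4.25*q^3 + 2.49*q^2 + 4.63*q - 2.37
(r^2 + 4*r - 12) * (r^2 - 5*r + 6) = r^4 - r^3 - 26*r^2 + 84*r - 72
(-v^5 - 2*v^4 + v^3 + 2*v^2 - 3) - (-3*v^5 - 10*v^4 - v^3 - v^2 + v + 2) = 2*v^5 + 8*v^4 + 2*v^3 + 3*v^2 - v - 5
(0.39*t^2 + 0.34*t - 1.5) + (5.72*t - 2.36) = 0.39*t^2 + 6.06*t - 3.86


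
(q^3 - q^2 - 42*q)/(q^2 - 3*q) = (q^2 - q - 42)/(q - 3)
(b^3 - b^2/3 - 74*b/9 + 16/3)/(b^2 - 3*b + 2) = (9*b^3 - 3*b^2 - 74*b + 48)/(9*(b^2 - 3*b + 2))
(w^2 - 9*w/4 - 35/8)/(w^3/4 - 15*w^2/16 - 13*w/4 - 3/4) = 2*(-8*w^2 + 18*w + 35)/(-4*w^3 + 15*w^2 + 52*w + 12)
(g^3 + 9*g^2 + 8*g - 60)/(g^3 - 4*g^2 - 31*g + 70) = (g + 6)/(g - 7)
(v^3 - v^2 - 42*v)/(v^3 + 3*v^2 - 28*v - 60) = v*(v - 7)/(v^2 - 3*v - 10)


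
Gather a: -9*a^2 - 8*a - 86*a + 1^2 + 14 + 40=-9*a^2 - 94*a + 55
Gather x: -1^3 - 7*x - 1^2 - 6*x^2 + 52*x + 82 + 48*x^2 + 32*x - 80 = 42*x^2 + 77*x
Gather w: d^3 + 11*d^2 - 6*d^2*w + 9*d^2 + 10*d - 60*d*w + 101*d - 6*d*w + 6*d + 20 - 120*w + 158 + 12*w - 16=d^3 + 20*d^2 + 117*d + w*(-6*d^2 - 66*d - 108) + 162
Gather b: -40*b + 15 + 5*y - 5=-40*b + 5*y + 10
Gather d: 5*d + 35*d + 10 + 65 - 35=40*d + 40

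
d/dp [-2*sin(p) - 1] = -2*cos(p)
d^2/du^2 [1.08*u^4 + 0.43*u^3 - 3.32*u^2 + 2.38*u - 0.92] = 12.96*u^2 + 2.58*u - 6.64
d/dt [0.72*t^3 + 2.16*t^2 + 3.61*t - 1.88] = 2.16*t^2 + 4.32*t + 3.61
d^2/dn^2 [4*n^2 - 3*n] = 8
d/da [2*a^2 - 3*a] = 4*a - 3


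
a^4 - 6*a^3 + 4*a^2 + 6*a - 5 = (a - 5)*(a - 1)^2*(a + 1)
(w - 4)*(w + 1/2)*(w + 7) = w^3 + 7*w^2/2 - 53*w/2 - 14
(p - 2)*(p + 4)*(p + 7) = p^3 + 9*p^2 + 6*p - 56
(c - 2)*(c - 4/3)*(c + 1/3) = c^3 - 3*c^2 + 14*c/9 + 8/9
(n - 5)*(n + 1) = n^2 - 4*n - 5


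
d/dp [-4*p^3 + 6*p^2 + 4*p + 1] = -12*p^2 + 12*p + 4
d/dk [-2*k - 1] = -2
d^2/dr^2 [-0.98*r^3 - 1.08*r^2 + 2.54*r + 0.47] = -5.88*r - 2.16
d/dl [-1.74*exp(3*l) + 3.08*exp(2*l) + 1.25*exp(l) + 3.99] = (-5.22*exp(2*l) + 6.16*exp(l) + 1.25)*exp(l)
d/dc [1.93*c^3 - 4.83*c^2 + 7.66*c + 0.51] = 5.79*c^2 - 9.66*c + 7.66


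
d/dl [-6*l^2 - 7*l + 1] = -12*l - 7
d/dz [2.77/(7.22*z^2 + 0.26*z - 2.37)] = (-39.9988*z - 0.7202)/(7.22*z^2 + 0.26*z - 2.37)^2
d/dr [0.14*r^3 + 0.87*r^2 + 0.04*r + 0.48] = 0.42*r^2 + 1.74*r + 0.04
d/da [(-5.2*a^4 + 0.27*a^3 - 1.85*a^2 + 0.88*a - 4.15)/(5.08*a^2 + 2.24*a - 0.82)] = (-52.832*a^5 - 33.5724*a^4 + 18.2656*a^3 - 9.2786*a^2 + 45.198*a + 8.5744)/(25.8064*a^4 + 22.7584*a^3 - 3.3136*a^2 - 3.6736*a + 0.6724)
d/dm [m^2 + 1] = 2*m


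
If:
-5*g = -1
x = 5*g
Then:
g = 1/5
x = 1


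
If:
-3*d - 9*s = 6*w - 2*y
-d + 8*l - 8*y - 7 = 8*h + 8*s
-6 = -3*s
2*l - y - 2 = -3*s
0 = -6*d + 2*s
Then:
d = 2/3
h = -y/2 - 119/24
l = y/2 - 2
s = 2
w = y/3 - 10/3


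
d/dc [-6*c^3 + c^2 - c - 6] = -18*c^2 + 2*c - 1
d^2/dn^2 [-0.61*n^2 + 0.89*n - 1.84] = -1.22000000000000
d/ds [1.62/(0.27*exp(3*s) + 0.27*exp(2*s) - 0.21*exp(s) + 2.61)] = (-1.3122*exp(2*s) - 0.8748*exp(s) + 0.3402)*exp(s)/(0.27*exp(3*s) + 0.27*exp(2*s) - 0.21*exp(s) + 2.61)^2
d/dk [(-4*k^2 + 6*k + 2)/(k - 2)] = 2*(-2*k^2 + 8*k - 7)/(k^2 - 4*k + 4)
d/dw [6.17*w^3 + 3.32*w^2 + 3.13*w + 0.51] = 18.51*w^2 + 6.64*w + 3.13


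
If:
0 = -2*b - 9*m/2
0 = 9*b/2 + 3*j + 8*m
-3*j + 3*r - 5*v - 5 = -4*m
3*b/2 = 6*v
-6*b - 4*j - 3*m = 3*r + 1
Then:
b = -648/593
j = 204/593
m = 288/593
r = 1615/1779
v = -162/593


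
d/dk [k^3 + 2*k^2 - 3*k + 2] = 3*k^2 + 4*k - 3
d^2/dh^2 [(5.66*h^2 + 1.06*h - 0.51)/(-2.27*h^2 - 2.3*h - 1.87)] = (-2.8421709430404e-14*h^4 + 48.1775719999999*h^3 + 159.924678*h^2 + 42.973824*h - 29.400786)/(11.697083*h^6 + 35.55501*h^5 + 64.932669*h^4 + 70.74662*h^3 + 53.490789*h^2 + 24.12861*h + 6.539203)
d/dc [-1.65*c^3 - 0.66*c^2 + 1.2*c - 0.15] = -4.95*c^2 - 1.32*c + 1.2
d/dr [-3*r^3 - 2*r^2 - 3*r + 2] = -9*r^2 - 4*r - 3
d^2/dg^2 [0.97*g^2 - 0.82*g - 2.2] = 1.94000000000000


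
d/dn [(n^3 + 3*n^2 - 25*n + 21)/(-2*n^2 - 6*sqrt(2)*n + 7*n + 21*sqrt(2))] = ((4*n - 7 + 6*sqrt(2))*(n^3 + 3*n^2 - 25*n + 21) + (-3*n^2 - 6*n + 25)*(2*n^2 - 7*n + 6*sqrt(2)*n - 21*sqrt(2)))/(2*n^2 - 7*n + 6*sqrt(2)*n - 21*sqrt(2))^2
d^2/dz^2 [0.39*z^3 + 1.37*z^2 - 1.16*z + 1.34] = 2.34*z + 2.74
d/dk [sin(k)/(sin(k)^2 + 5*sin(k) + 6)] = (cos(k)^2 + 5)*cos(k)/((sin(k) + 2)^2*(sin(k) + 3)^2)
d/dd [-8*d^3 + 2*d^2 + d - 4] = -24*d^2 + 4*d + 1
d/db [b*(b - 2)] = 2*b - 2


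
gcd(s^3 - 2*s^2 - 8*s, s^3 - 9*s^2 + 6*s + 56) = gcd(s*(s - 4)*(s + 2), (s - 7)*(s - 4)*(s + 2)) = s^2 - 2*s - 8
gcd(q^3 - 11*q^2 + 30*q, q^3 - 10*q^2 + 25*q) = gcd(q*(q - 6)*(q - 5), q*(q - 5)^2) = q^2 - 5*q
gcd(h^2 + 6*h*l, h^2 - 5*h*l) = h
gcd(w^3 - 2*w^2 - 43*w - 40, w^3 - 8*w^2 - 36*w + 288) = w - 8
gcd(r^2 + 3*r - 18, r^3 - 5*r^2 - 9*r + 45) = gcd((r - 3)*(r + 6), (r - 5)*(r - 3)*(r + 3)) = r - 3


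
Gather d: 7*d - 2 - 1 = 7*d - 3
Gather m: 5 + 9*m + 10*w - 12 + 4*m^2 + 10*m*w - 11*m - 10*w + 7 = 4*m^2 + m*(10*w - 2)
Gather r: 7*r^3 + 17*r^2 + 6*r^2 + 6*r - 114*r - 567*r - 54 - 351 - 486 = 7*r^3 + 23*r^2 - 675*r - 891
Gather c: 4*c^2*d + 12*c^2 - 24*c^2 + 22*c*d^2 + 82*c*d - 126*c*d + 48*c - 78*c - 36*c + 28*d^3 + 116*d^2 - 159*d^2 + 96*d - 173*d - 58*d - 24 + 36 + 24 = c^2*(4*d - 12) + c*(22*d^2 - 44*d - 66) + 28*d^3 - 43*d^2 - 135*d + 36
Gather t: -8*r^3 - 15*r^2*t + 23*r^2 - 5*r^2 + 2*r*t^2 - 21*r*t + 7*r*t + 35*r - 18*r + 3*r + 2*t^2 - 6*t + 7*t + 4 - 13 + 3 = -8*r^3 + 18*r^2 + 20*r + t^2*(2*r + 2) + t*(-15*r^2 - 14*r + 1) - 6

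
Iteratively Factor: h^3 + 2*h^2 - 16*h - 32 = (h + 4)*(h^2 - 2*h - 8) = (h - 4)*(h + 4)*(h + 2)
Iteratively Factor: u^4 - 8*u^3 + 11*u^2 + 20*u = (u)*(u^3 - 8*u^2 + 11*u + 20) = u*(u - 4)*(u^2 - 4*u - 5) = u*(u - 4)*(u + 1)*(u - 5)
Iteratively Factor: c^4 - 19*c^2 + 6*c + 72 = (c - 3)*(c^3 + 3*c^2 - 10*c - 24) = (c - 3)*(c + 4)*(c^2 - c - 6) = (c - 3)^2*(c + 4)*(c + 2)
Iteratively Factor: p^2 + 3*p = (p)*(p + 3)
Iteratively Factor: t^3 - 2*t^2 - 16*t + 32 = (t + 4)*(t^2 - 6*t + 8) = (t - 2)*(t + 4)*(t - 4)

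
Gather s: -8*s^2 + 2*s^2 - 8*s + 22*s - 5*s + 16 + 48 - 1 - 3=-6*s^2 + 9*s + 60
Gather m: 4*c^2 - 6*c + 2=4*c^2 - 6*c + 2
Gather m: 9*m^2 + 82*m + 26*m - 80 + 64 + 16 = 9*m^2 + 108*m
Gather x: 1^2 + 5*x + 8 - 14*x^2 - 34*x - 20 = -14*x^2 - 29*x - 11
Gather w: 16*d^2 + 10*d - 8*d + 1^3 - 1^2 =16*d^2 + 2*d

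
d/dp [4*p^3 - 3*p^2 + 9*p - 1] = 12*p^2 - 6*p + 9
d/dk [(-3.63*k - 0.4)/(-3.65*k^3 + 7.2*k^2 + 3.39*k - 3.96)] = (-26.499*k^3 + 21.756*k^2 + 5.76*k + 15.7308)/(13.3225*k^6 - 52.56*k^5 + 27.093*k^4 + 77.724*k^3 - 45.5319*k^2 - 26.8488*k + 15.6816)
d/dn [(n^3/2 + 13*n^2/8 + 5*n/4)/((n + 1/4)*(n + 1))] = (16*n^4 + 40*n^3 + 37*n^2 + 26*n + 10)/(2*(16*n^4 + 40*n^3 + 33*n^2 + 10*n + 1))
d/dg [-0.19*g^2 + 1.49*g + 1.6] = 1.49 - 0.38*g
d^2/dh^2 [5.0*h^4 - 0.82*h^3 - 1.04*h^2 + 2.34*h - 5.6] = 60.0*h^2 - 4.92*h - 2.08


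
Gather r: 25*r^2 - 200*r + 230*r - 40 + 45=25*r^2 + 30*r + 5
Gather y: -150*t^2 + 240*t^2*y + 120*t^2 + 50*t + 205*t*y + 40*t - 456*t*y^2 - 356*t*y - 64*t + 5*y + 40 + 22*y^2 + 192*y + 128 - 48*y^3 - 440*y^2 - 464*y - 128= -30*t^2 + 26*t - 48*y^3 + y^2*(-456*t - 418) + y*(240*t^2 - 151*t - 267) + 40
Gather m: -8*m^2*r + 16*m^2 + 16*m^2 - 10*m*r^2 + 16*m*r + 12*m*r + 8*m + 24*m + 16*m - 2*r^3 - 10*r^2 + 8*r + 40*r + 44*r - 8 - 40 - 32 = m^2*(32 - 8*r) + m*(-10*r^2 + 28*r + 48) - 2*r^3 - 10*r^2 + 92*r - 80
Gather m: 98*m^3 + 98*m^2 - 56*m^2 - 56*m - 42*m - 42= 98*m^3 + 42*m^2 - 98*m - 42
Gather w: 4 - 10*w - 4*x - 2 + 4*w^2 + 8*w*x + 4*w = 4*w^2 + w*(8*x - 6) - 4*x + 2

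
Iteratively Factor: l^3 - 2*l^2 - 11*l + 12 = (l - 1)*(l^2 - l - 12) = (l - 1)*(l + 3)*(l - 4)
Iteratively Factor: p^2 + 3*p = (p + 3)*(p)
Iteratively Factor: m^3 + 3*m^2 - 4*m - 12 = (m - 2)*(m^2 + 5*m + 6) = (m - 2)*(m + 2)*(m + 3)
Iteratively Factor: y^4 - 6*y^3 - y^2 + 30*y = (y + 2)*(y^3 - 8*y^2 + 15*y) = (y - 5)*(y + 2)*(y^2 - 3*y) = (y - 5)*(y - 3)*(y + 2)*(y)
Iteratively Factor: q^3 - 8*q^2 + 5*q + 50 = (q - 5)*(q^2 - 3*q - 10) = (q - 5)^2*(q + 2)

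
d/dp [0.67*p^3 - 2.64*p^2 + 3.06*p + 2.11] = 2.01*p^2 - 5.28*p + 3.06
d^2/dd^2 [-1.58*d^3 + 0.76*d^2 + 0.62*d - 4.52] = 1.52 - 9.48*d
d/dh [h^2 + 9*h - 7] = 2*h + 9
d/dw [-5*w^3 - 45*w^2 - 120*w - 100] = -15*w^2 - 90*w - 120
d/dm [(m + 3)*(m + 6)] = 2*m + 9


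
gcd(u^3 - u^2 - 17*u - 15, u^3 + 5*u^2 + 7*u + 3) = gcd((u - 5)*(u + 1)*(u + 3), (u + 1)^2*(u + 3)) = u^2 + 4*u + 3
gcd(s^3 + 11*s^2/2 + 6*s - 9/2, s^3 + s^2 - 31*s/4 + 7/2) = s - 1/2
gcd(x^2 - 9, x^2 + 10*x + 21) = x + 3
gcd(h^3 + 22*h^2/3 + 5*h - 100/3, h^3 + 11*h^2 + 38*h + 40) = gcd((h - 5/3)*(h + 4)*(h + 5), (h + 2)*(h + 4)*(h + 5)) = h^2 + 9*h + 20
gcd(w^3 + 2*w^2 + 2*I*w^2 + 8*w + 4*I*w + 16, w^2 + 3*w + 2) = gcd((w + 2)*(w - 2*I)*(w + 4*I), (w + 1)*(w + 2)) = w + 2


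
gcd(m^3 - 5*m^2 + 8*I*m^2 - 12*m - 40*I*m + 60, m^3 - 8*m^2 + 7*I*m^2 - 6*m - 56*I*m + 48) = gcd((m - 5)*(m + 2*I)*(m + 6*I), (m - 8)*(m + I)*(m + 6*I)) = m + 6*I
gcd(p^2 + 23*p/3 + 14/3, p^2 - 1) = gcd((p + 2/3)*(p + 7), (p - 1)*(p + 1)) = 1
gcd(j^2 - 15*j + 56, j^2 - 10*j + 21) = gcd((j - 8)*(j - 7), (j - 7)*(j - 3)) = j - 7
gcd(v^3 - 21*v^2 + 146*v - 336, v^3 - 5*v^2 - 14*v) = v - 7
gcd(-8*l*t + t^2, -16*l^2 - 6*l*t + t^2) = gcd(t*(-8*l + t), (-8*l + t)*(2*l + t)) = -8*l + t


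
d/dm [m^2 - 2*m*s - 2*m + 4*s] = 2*m - 2*s - 2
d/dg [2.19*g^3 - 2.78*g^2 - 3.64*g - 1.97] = 6.57*g^2 - 5.56*g - 3.64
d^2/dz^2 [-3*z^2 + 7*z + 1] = -6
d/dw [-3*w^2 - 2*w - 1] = -6*w - 2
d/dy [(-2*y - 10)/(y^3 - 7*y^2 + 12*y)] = 4*(y^3 + 4*y^2 - 35*y + 30)/(y^2*(y^4 - 14*y^3 + 73*y^2 - 168*y + 144))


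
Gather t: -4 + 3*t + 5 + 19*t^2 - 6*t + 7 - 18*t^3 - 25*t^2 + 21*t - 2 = -18*t^3 - 6*t^2 + 18*t + 6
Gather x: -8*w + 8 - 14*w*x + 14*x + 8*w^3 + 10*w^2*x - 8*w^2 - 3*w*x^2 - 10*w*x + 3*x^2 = 8*w^3 - 8*w^2 - 8*w + x^2*(3 - 3*w) + x*(10*w^2 - 24*w + 14) + 8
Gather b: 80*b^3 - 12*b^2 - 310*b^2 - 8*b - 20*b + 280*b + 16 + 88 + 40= 80*b^3 - 322*b^2 + 252*b + 144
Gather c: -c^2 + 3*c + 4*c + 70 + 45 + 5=-c^2 + 7*c + 120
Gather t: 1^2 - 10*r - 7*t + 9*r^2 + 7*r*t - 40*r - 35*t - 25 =9*r^2 - 50*r + t*(7*r - 42) - 24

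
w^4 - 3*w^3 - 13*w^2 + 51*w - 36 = (w - 3)^2*(w - 1)*(w + 4)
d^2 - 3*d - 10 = (d - 5)*(d + 2)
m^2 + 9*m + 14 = (m + 2)*(m + 7)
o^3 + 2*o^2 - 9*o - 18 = (o - 3)*(o + 2)*(o + 3)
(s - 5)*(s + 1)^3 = s^4 - 2*s^3 - 12*s^2 - 14*s - 5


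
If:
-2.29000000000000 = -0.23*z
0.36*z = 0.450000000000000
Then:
No Solution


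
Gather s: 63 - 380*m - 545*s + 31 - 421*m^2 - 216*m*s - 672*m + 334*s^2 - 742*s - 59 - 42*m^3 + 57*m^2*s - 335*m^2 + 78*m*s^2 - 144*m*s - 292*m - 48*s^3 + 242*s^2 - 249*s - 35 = -42*m^3 - 756*m^2 - 1344*m - 48*s^3 + s^2*(78*m + 576) + s*(57*m^2 - 360*m - 1536)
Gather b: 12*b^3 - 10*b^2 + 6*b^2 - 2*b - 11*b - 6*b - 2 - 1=12*b^3 - 4*b^2 - 19*b - 3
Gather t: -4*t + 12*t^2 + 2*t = 12*t^2 - 2*t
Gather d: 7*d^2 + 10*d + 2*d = 7*d^2 + 12*d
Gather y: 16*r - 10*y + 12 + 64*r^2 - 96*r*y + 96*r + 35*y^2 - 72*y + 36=64*r^2 + 112*r + 35*y^2 + y*(-96*r - 82) + 48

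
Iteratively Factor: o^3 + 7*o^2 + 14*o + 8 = (o + 2)*(o^2 + 5*o + 4) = (o + 2)*(o + 4)*(o + 1)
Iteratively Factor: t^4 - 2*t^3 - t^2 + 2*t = (t - 2)*(t^3 - t) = t*(t - 2)*(t^2 - 1) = t*(t - 2)*(t + 1)*(t - 1)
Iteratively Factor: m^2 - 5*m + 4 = (m - 4)*(m - 1)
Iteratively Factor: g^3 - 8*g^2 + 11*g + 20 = (g - 5)*(g^2 - 3*g - 4) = (g - 5)*(g - 4)*(g + 1)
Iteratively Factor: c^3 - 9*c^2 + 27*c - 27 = (c - 3)*(c^2 - 6*c + 9) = (c - 3)^2*(c - 3)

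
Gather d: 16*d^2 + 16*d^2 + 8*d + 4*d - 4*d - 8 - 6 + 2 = 32*d^2 + 8*d - 12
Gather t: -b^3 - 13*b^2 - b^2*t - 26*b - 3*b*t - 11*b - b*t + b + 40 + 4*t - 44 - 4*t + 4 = -b^3 - 13*b^2 - 36*b + t*(-b^2 - 4*b)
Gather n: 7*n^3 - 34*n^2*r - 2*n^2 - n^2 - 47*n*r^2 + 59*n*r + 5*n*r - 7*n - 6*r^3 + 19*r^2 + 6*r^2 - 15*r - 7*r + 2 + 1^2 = 7*n^3 + n^2*(-34*r - 3) + n*(-47*r^2 + 64*r - 7) - 6*r^3 + 25*r^2 - 22*r + 3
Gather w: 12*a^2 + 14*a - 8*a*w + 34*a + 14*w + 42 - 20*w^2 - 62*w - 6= 12*a^2 + 48*a - 20*w^2 + w*(-8*a - 48) + 36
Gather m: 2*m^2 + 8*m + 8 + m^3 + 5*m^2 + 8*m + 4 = m^3 + 7*m^2 + 16*m + 12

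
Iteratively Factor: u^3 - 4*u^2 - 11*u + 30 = (u - 2)*(u^2 - 2*u - 15) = (u - 5)*(u - 2)*(u + 3)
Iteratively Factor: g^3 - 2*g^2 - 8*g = (g)*(g^2 - 2*g - 8) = g*(g + 2)*(g - 4)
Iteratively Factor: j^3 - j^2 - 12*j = (j)*(j^2 - j - 12) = j*(j - 4)*(j + 3)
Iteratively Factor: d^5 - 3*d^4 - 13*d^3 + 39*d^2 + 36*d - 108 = (d + 3)*(d^4 - 6*d^3 + 5*d^2 + 24*d - 36) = (d - 3)*(d + 3)*(d^3 - 3*d^2 - 4*d + 12) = (d - 3)*(d - 2)*(d + 3)*(d^2 - d - 6) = (d - 3)^2*(d - 2)*(d + 3)*(d + 2)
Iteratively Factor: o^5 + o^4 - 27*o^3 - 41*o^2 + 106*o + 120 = (o + 1)*(o^4 - 27*o^2 - 14*o + 120) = (o - 5)*(o + 1)*(o^3 + 5*o^2 - 2*o - 24) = (o - 5)*(o - 2)*(o + 1)*(o^2 + 7*o + 12) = (o - 5)*(o - 2)*(o + 1)*(o + 4)*(o + 3)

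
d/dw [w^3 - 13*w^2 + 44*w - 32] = 3*w^2 - 26*w + 44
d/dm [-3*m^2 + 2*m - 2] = 2 - 6*m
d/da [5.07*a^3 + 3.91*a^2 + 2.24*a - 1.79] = 15.21*a^2 + 7.82*a + 2.24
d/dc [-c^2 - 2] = -2*c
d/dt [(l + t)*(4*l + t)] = 5*l + 2*t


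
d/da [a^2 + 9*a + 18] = 2*a + 9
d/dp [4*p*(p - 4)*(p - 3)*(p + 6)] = 16*p^3 - 12*p^2 - 240*p + 288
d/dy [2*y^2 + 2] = 4*y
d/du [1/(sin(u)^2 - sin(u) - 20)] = (1 - 2*sin(u))*cos(u)/(sin(u) + cos(u)^2 + 19)^2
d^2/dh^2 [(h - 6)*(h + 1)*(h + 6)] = 6*h + 2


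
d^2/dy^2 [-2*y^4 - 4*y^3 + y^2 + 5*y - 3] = -24*y^2 - 24*y + 2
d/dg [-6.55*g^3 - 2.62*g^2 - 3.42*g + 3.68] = -19.65*g^2 - 5.24*g - 3.42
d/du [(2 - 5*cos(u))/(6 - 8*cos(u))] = 7*sin(u)/(2*(4*cos(u) - 3)^2)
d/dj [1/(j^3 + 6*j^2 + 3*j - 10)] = 3*(-j^2 - 4*j - 1)/(j^3 + 6*j^2 + 3*j - 10)^2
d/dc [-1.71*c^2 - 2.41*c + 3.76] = -3.42*c - 2.41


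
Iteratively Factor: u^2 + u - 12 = (u + 4)*(u - 3)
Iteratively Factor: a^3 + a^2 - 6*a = (a - 2)*(a^2 + 3*a) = (a - 2)*(a + 3)*(a)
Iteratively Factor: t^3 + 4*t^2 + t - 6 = (t + 2)*(t^2 + 2*t - 3) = (t - 1)*(t + 2)*(t + 3)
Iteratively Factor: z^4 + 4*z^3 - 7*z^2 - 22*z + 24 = (z - 2)*(z^3 + 6*z^2 + 5*z - 12) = (z - 2)*(z + 3)*(z^2 + 3*z - 4) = (z - 2)*(z - 1)*(z + 3)*(z + 4)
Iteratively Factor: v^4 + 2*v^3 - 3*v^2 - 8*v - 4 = (v - 2)*(v^3 + 4*v^2 + 5*v + 2) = (v - 2)*(v + 1)*(v^2 + 3*v + 2) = (v - 2)*(v + 1)^2*(v + 2)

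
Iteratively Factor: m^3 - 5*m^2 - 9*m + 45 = (m - 5)*(m^2 - 9) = (m - 5)*(m - 3)*(m + 3)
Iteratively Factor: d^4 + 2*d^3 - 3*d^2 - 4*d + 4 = (d + 2)*(d^3 - 3*d + 2) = (d - 1)*(d + 2)*(d^2 + d - 2) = (d - 1)*(d + 2)^2*(d - 1)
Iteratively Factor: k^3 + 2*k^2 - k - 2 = (k - 1)*(k^2 + 3*k + 2) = (k - 1)*(k + 1)*(k + 2)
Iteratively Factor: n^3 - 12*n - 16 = (n + 2)*(n^2 - 2*n - 8) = (n - 4)*(n + 2)*(n + 2)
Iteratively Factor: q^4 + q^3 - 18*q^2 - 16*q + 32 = (q - 1)*(q^3 + 2*q^2 - 16*q - 32) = (q - 1)*(q + 2)*(q^2 - 16) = (q - 4)*(q - 1)*(q + 2)*(q + 4)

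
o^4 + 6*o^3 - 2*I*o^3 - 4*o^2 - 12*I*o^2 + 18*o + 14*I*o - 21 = (o + 7)*(o - 3*I)*(-I*o + 1)*(I*o - I)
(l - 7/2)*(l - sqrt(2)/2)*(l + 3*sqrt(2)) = l^3 - 7*l^2/2 + 5*sqrt(2)*l^2/2 - 35*sqrt(2)*l/4 - 3*l + 21/2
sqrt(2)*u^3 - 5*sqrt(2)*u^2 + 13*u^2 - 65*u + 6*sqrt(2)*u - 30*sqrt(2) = (u - 5)*(u + 6*sqrt(2))*(sqrt(2)*u + 1)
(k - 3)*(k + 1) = k^2 - 2*k - 3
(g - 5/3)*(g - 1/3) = g^2 - 2*g + 5/9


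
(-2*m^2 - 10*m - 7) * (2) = -4*m^2 - 20*m - 14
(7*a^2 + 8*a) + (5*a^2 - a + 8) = 12*a^2 + 7*a + 8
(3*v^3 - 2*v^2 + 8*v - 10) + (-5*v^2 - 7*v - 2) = 3*v^3 - 7*v^2 + v - 12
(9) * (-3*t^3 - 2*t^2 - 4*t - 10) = -27*t^3 - 18*t^2 - 36*t - 90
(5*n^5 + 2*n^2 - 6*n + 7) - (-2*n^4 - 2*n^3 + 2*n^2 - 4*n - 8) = 5*n^5 + 2*n^4 + 2*n^3 - 2*n + 15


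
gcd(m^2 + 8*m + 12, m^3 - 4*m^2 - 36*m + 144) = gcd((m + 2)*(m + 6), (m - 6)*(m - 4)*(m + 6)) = m + 6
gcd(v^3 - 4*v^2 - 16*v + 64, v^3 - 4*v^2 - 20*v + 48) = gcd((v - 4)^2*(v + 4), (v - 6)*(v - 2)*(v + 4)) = v + 4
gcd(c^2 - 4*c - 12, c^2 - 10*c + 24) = c - 6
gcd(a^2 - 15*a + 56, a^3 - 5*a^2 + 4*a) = 1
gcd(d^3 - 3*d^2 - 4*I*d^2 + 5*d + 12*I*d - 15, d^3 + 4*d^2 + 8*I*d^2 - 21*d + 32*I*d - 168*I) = d - 3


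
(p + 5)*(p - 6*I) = p^2 + 5*p - 6*I*p - 30*I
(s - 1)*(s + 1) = s^2 - 1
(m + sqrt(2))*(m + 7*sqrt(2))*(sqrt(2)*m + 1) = sqrt(2)*m^3 + 17*m^2 + 22*sqrt(2)*m + 14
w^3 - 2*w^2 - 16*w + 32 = (w - 4)*(w - 2)*(w + 4)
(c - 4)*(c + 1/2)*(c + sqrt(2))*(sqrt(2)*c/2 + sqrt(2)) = sqrt(2)*c^4/2 - 3*sqrt(2)*c^3/4 + c^3 - 9*sqrt(2)*c^2/2 - 3*c^2/2 - 9*c - 2*sqrt(2)*c - 4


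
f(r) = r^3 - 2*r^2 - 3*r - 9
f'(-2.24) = 21.01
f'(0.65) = -4.33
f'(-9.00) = 276.00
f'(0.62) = -4.33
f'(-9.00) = 276.00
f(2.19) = -14.66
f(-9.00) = -873.00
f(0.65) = -11.52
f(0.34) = -10.21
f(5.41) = 74.57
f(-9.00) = -873.00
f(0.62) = -11.39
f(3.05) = -8.38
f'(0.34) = -4.01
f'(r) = 3*r^2 - 4*r - 3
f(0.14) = -9.46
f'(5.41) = 63.16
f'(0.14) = -3.50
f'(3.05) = 12.71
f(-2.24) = -23.55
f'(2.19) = 2.63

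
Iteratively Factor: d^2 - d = (d)*(d - 1)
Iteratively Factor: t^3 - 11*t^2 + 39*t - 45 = (t - 5)*(t^2 - 6*t + 9) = (t - 5)*(t - 3)*(t - 3)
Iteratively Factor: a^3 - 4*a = (a)*(a^2 - 4) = a*(a - 2)*(a + 2)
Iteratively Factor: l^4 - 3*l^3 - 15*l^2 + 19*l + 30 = (l - 5)*(l^3 + 2*l^2 - 5*l - 6) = (l - 5)*(l + 3)*(l^2 - l - 2) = (l - 5)*(l - 2)*(l + 3)*(l + 1)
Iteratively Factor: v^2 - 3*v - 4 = (v - 4)*(v + 1)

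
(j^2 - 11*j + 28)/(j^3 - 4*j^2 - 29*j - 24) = (-j^2 + 11*j - 28)/(-j^3 + 4*j^2 + 29*j + 24)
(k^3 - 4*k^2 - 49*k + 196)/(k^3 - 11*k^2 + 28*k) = (k + 7)/k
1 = 1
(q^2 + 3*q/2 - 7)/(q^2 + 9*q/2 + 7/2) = (q - 2)/(q + 1)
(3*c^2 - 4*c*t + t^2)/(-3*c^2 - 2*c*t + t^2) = (-c + t)/(c + t)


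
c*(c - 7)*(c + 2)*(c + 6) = c^4 + c^3 - 44*c^2 - 84*c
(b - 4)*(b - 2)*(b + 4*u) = b^3 + 4*b^2*u - 6*b^2 - 24*b*u + 8*b + 32*u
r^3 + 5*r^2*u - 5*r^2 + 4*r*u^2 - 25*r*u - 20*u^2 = (r - 5)*(r + u)*(r + 4*u)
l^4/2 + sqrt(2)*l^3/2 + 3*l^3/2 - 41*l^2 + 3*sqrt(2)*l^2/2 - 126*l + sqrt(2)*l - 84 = (l/2 + 1/2)*(l + 2)*(l - 6*sqrt(2))*(l + 7*sqrt(2))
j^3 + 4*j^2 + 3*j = j*(j + 1)*(j + 3)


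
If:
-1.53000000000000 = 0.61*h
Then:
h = -2.51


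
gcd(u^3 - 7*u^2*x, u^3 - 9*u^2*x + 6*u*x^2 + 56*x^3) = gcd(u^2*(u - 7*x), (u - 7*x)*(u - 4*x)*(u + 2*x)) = -u + 7*x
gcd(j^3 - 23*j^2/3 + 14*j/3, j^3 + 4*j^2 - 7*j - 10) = 1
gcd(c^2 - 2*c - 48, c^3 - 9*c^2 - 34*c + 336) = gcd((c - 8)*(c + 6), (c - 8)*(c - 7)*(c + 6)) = c^2 - 2*c - 48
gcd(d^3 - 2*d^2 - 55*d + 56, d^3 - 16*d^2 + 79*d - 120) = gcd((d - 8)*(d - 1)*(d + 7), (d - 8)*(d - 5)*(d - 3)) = d - 8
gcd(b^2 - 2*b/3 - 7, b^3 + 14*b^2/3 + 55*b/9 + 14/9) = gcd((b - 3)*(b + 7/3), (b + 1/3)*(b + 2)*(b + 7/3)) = b + 7/3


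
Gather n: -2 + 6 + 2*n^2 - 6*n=2*n^2 - 6*n + 4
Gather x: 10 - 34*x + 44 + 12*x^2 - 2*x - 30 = 12*x^2 - 36*x + 24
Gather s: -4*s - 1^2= -4*s - 1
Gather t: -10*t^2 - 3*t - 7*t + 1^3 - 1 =-10*t^2 - 10*t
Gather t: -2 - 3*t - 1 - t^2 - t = -t^2 - 4*t - 3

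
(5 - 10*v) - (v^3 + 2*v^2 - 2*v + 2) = -v^3 - 2*v^2 - 8*v + 3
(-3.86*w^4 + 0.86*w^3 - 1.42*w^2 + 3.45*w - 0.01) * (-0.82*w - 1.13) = 3.1652*w^5 + 3.6566*w^4 + 0.1926*w^3 - 1.2244*w^2 - 3.8903*w + 0.0113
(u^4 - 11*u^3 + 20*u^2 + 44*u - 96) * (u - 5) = u^5 - 16*u^4 + 75*u^3 - 56*u^2 - 316*u + 480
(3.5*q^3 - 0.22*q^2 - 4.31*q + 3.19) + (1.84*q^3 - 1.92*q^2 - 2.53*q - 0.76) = 5.34*q^3 - 2.14*q^2 - 6.84*q + 2.43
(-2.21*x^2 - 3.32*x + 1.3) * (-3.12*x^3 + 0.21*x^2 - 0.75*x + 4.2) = 6.8952*x^5 + 9.8943*x^4 - 3.0957*x^3 - 6.519*x^2 - 14.919*x + 5.46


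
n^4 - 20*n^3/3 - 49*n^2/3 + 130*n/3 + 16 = (n - 8)*(n - 2)*(n + 1/3)*(n + 3)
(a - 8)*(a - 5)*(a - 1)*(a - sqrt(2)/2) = a^4 - 14*a^3 - sqrt(2)*a^3/2 + 7*sqrt(2)*a^2 + 53*a^2 - 40*a - 53*sqrt(2)*a/2 + 20*sqrt(2)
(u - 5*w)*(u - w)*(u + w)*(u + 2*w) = u^4 - 3*u^3*w - 11*u^2*w^2 + 3*u*w^3 + 10*w^4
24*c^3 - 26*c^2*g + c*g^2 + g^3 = (-4*c + g)*(-c + g)*(6*c + g)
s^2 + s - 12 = (s - 3)*(s + 4)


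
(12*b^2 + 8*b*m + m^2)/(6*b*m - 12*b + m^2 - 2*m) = (2*b + m)/(m - 2)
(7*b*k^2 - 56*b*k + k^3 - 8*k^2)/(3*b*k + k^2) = (7*b*k - 56*b + k^2 - 8*k)/(3*b + k)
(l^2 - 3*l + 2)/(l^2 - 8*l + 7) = (l - 2)/(l - 7)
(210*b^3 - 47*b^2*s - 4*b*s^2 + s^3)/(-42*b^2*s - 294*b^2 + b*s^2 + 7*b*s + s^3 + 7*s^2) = (-5*b + s)/(s + 7)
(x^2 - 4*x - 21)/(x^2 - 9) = (x - 7)/(x - 3)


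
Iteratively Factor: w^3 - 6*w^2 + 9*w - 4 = (w - 4)*(w^2 - 2*w + 1) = (w - 4)*(w - 1)*(w - 1)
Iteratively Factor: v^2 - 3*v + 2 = (v - 2)*(v - 1)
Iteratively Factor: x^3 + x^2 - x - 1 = (x - 1)*(x^2 + 2*x + 1) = (x - 1)*(x + 1)*(x + 1)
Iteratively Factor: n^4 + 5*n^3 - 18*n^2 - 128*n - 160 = (n + 4)*(n^3 + n^2 - 22*n - 40) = (n - 5)*(n + 4)*(n^2 + 6*n + 8) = (n - 5)*(n + 4)^2*(n + 2)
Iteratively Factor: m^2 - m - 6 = (m + 2)*(m - 3)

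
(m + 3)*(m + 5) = m^2 + 8*m + 15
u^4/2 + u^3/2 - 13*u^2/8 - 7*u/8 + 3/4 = (u/2 + 1/2)*(u - 3/2)*(u - 1/2)*(u + 2)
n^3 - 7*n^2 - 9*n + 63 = (n - 7)*(n - 3)*(n + 3)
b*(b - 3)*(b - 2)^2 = b^4 - 7*b^3 + 16*b^2 - 12*b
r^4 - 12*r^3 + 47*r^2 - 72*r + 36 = (r - 6)*(r - 3)*(r - 2)*(r - 1)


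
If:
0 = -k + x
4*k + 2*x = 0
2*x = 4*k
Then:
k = 0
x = 0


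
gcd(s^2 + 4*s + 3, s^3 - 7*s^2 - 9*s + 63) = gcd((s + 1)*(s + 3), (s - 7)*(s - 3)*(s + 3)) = s + 3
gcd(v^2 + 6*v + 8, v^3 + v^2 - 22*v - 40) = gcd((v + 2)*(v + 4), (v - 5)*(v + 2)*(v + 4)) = v^2 + 6*v + 8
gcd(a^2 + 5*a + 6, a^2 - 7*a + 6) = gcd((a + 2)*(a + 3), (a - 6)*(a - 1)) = 1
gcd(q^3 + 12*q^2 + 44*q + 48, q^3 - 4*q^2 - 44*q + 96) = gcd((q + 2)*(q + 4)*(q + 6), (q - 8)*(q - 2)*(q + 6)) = q + 6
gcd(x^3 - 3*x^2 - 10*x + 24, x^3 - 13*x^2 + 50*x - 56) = x^2 - 6*x + 8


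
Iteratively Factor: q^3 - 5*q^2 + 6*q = (q - 2)*(q^2 - 3*q) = q*(q - 2)*(q - 3)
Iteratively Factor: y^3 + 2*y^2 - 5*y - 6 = (y + 3)*(y^2 - y - 2) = (y + 1)*(y + 3)*(y - 2)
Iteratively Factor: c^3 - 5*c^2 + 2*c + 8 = (c - 4)*(c^2 - c - 2) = (c - 4)*(c - 2)*(c + 1)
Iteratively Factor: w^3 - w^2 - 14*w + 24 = (w - 2)*(w^2 + w - 12) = (w - 3)*(w - 2)*(w + 4)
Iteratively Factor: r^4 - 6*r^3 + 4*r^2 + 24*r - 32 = (r + 2)*(r^3 - 8*r^2 + 20*r - 16) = (r - 2)*(r + 2)*(r^2 - 6*r + 8) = (r - 2)^2*(r + 2)*(r - 4)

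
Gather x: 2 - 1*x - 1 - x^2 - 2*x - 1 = -x^2 - 3*x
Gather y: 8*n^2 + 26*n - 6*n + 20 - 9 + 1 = 8*n^2 + 20*n + 12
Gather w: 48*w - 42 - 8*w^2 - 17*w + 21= -8*w^2 + 31*w - 21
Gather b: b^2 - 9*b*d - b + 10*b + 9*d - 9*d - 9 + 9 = b^2 + b*(9 - 9*d)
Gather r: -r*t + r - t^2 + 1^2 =r*(1 - t) - t^2 + 1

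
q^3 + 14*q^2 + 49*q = q*(q + 7)^2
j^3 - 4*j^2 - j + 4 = (j - 4)*(j - 1)*(j + 1)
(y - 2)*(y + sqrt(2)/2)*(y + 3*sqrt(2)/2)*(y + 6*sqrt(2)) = y^4 - 2*y^3 + 8*sqrt(2)*y^3 - 16*sqrt(2)*y^2 + 51*y^2/2 - 51*y + 9*sqrt(2)*y - 18*sqrt(2)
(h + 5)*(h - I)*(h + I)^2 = h^4 + 5*h^3 + I*h^3 + h^2 + 5*I*h^2 + 5*h + I*h + 5*I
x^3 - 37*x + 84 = (x - 4)*(x - 3)*(x + 7)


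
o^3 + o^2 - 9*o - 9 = (o - 3)*(o + 1)*(o + 3)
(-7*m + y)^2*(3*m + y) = 147*m^3 + 7*m^2*y - 11*m*y^2 + y^3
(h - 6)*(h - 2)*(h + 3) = h^3 - 5*h^2 - 12*h + 36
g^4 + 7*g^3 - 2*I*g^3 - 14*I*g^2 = g^2*(g + 7)*(g - 2*I)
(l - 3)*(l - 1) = l^2 - 4*l + 3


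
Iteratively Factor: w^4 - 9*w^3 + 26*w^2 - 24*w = (w)*(w^3 - 9*w^2 + 26*w - 24) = w*(w - 4)*(w^2 - 5*w + 6) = w*(w - 4)*(w - 2)*(w - 3)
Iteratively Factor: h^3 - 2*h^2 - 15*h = (h - 5)*(h^2 + 3*h) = (h - 5)*(h + 3)*(h)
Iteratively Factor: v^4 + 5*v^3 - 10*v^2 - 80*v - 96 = (v + 3)*(v^3 + 2*v^2 - 16*v - 32) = (v + 2)*(v + 3)*(v^2 - 16) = (v + 2)*(v + 3)*(v + 4)*(v - 4)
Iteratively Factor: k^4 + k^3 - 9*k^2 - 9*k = (k - 3)*(k^3 + 4*k^2 + 3*k) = (k - 3)*(k + 3)*(k^2 + k) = (k - 3)*(k + 1)*(k + 3)*(k)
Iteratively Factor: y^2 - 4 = (y + 2)*(y - 2)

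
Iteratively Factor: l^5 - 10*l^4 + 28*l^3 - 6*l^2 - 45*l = (l - 5)*(l^4 - 5*l^3 + 3*l^2 + 9*l) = (l - 5)*(l + 1)*(l^3 - 6*l^2 + 9*l) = (l - 5)*(l - 3)*(l + 1)*(l^2 - 3*l) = l*(l - 5)*(l - 3)*(l + 1)*(l - 3)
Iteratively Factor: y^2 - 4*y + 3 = (y - 3)*(y - 1)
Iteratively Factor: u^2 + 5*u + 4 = (u + 4)*(u + 1)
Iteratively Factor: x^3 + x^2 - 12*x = (x - 3)*(x^2 + 4*x) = (x - 3)*(x + 4)*(x)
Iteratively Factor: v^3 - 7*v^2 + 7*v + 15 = (v - 5)*(v^2 - 2*v - 3) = (v - 5)*(v - 3)*(v + 1)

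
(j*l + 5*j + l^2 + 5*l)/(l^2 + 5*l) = (j + l)/l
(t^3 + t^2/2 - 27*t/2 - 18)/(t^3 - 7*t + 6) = (t^2 - 5*t/2 - 6)/(t^2 - 3*t + 2)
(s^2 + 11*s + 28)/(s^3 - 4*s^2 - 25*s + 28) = (s + 7)/(s^2 - 8*s + 7)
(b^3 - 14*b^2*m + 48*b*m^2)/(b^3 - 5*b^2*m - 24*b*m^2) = (b - 6*m)/(b + 3*m)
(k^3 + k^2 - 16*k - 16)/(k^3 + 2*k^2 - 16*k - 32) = (k + 1)/(k + 2)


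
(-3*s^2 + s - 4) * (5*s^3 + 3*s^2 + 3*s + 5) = -15*s^5 - 4*s^4 - 26*s^3 - 24*s^2 - 7*s - 20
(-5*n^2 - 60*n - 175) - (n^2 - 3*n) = -6*n^2 - 57*n - 175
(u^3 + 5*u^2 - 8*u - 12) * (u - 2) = u^4 + 3*u^3 - 18*u^2 + 4*u + 24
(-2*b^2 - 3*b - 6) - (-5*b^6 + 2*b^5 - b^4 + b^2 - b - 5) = 5*b^6 - 2*b^5 + b^4 - 3*b^2 - 2*b - 1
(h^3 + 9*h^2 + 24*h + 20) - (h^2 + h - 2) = h^3 + 8*h^2 + 23*h + 22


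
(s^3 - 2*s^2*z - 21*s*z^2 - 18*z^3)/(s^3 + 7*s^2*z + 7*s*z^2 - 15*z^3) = (-s^2 + 5*s*z + 6*z^2)/(-s^2 - 4*s*z + 5*z^2)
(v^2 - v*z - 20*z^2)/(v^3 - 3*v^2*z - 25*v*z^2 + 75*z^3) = (-v - 4*z)/(-v^2 - 2*v*z + 15*z^2)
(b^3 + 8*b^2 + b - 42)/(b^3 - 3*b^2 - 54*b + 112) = (b + 3)/(b - 8)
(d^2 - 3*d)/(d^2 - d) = (d - 3)/(d - 1)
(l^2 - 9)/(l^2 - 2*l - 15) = (l - 3)/(l - 5)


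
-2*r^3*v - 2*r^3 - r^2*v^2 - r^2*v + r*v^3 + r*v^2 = (-2*r + v)*(r + v)*(r*v + r)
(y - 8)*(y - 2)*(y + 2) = y^3 - 8*y^2 - 4*y + 32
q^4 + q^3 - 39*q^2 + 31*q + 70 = (q - 5)*(q - 2)*(q + 1)*(q + 7)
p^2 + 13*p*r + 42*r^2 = (p + 6*r)*(p + 7*r)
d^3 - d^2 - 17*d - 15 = (d - 5)*(d + 1)*(d + 3)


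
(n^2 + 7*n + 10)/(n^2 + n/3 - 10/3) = 3*(n + 5)/(3*n - 5)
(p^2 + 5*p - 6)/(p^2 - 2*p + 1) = (p + 6)/(p - 1)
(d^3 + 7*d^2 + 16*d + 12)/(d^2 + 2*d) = d + 5 + 6/d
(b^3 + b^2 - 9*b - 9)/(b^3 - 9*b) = (b + 1)/b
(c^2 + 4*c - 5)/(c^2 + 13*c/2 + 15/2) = 2*(c - 1)/(2*c + 3)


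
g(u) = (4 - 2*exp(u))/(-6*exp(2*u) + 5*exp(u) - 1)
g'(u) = (4 - 2*exp(u))*(12*exp(2*u) - 5*exp(u))/(-6*exp(2*u) + 5*exp(u) - 1)^2 - 2*exp(u)/(-6*exp(2*u) + 5*exp(u) - 1)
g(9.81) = 0.00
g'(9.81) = -0.00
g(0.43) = -0.12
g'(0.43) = 0.75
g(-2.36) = -6.56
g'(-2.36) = -3.79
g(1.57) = 0.05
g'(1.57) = -0.02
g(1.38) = 0.05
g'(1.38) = -0.01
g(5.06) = 0.00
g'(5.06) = -0.00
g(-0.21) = -2.67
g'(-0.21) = 13.35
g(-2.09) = -7.93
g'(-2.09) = -6.76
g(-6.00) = -4.05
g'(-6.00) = -0.05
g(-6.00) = -4.05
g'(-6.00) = -0.05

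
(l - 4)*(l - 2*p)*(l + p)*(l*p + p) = l^4*p - l^3*p^2 - 3*l^3*p - 2*l^2*p^3 + 3*l^2*p^2 - 4*l^2*p + 6*l*p^3 + 4*l*p^2 + 8*p^3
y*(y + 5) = y^2 + 5*y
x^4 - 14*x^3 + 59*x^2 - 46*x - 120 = (x - 6)*(x - 5)*(x - 4)*(x + 1)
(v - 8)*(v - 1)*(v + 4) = v^3 - 5*v^2 - 28*v + 32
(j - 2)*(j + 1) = j^2 - j - 2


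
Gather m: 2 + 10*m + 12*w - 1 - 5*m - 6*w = 5*m + 6*w + 1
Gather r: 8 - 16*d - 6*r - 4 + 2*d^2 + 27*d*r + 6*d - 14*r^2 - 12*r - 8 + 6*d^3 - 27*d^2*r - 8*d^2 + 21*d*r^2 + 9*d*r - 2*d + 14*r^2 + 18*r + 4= 6*d^3 - 6*d^2 + 21*d*r^2 - 12*d + r*(-27*d^2 + 36*d)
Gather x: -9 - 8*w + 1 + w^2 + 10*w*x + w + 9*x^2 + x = w^2 - 7*w + 9*x^2 + x*(10*w + 1) - 8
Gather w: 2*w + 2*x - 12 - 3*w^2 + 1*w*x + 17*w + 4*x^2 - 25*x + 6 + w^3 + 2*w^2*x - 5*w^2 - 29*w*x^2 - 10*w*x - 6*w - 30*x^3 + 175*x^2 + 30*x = w^3 + w^2*(2*x - 8) + w*(-29*x^2 - 9*x + 13) - 30*x^3 + 179*x^2 + 7*x - 6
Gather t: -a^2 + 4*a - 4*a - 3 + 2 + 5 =4 - a^2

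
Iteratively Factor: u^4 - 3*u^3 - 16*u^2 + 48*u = (u - 4)*(u^3 + u^2 - 12*u) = (u - 4)*(u + 4)*(u^2 - 3*u) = u*(u - 4)*(u + 4)*(u - 3)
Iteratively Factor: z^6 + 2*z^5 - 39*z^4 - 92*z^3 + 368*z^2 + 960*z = (z)*(z^5 + 2*z^4 - 39*z^3 - 92*z^2 + 368*z + 960) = z*(z + 4)*(z^4 - 2*z^3 - 31*z^2 + 32*z + 240) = z*(z - 4)*(z + 4)*(z^3 + 2*z^2 - 23*z - 60) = z*(z - 4)*(z + 4)^2*(z^2 - 2*z - 15) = z*(z - 4)*(z + 3)*(z + 4)^2*(z - 5)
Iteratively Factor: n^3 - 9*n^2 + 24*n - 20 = (n - 2)*(n^2 - 7*n + 10) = (n - 2)^2*(n - 5)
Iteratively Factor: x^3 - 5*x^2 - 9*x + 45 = (x - 5)*(x^2 - 9) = (x - 5)*(x - 3)*(x + 3)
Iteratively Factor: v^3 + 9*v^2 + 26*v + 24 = (v + 2)*(v^2 + 7*v + 12) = (v + 2)*(v + 3)*(v + 4)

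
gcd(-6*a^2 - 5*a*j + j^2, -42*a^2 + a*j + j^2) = 6*a - j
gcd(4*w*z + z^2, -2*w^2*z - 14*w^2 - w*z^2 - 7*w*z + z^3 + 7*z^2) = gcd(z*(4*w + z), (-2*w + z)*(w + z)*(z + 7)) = 1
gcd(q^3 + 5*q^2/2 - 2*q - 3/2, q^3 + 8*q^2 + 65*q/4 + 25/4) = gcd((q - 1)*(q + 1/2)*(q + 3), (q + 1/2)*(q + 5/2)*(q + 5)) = q + 1/2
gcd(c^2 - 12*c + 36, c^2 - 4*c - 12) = c - 6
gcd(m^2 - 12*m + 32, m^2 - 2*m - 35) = 1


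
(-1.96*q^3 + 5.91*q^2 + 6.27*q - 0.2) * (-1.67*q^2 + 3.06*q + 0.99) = 3.2732*q^5 - 15.8673*q^4 + 5.6733*q^3 + 25.3711*q^2 + 5.5953*q - 0.198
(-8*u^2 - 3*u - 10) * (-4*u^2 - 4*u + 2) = 32*u^4 + 44*u^3 + 36*u^2 + 34*u - 20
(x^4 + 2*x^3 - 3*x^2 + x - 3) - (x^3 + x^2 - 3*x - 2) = x^4 + x^3 - 4*x^2 + 4*x - 1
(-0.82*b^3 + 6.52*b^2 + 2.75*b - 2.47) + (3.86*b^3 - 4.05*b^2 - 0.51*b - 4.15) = 3.04*b^3 + 2.47*b^2 + 2.24*b - 6.62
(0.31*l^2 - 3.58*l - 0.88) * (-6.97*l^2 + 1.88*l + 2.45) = -2.1607*l^4 + 25.5354*l^3 + 0.1627*l^2 - 10.4254*l - 2.156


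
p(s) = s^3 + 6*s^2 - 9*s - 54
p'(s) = 3*s^2 + 12*s - 9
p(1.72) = -46.64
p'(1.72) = 20.52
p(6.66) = 447.60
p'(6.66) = 203.99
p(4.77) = 148.12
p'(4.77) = 116.50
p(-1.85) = -23.15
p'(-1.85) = -20.93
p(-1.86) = -22.94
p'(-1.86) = -20.94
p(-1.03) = -39.46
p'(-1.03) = -18.18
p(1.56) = -49.64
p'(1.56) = 17.02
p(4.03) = 72.63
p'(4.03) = 88.08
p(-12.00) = -810.00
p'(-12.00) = 279.00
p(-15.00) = -1944.00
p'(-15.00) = 486.00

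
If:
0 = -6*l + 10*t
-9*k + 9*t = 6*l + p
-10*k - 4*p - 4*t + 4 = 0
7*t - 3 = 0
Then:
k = -2/13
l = 5/7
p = 87/91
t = 3/7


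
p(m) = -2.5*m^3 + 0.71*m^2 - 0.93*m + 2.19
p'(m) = -7.5*m^2 + 1.42*m - 0.93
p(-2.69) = 58.49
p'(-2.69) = -59.02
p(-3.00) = 78.87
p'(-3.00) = -72.69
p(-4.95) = 327.41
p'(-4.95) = -191.73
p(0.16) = 2.05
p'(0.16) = -0.89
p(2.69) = -43.84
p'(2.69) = -51.38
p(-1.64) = 16.65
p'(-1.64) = -23.43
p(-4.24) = 209.46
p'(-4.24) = -141.78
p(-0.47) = 3.04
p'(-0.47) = -3.25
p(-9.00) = 1890.57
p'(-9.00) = -621.21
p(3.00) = -61.71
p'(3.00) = -64.17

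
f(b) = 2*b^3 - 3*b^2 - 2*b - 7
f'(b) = 6*b^2 - 6*b - 2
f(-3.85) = -157.90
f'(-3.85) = 110.04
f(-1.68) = -21.59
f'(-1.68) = 25.01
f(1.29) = -10.28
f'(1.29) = 0.24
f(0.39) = -8.12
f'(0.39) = -3.43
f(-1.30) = -13.86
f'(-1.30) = 15.94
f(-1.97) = -29.99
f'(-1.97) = 33.11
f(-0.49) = -6.98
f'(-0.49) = 2.38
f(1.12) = -10.19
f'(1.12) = -1.19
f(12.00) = 2993.00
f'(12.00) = 790.00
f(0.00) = -7.00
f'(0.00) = -2.00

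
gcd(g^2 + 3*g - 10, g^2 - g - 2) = g - 2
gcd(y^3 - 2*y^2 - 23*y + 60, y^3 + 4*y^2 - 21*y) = y - 3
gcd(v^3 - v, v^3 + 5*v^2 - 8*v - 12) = v + 1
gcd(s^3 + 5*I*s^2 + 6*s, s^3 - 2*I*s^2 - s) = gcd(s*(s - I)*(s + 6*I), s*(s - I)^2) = s^2 - I*s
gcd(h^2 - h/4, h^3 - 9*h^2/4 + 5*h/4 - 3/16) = h - 1/4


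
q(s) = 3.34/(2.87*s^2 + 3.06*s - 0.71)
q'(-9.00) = 0.00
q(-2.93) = 0.22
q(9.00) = 0.01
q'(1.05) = -0.95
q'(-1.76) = 3.01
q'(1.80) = -0.23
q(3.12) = 0.09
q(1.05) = 0.59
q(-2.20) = 0.52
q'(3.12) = -0.05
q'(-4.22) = 0.05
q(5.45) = 0.03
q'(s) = 3.34*(-5.74*s - 3.06)/(2.87*s^2 + 3.06*s - 0.71)^2 = (-19.1716*s - 10.2204)/(2.87*s^2 + 3.06*s - 0.71)^2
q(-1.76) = 1.20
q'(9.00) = -0.00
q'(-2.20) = 0.77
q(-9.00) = 0.02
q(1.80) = 0.24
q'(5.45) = -0.01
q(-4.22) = 0.09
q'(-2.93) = 0.21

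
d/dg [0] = 0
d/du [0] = 0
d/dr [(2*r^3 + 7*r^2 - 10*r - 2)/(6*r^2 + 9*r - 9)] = (4*r^4 + 12*r^3 + 23*r^2 - 34*r + 36)/(3*(4*r^4 + 12*r^3 - 3*r^2 - 18*r + 9))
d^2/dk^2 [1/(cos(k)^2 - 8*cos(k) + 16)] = 2*(-4*cos(k) - cos(2*k) + 2)/(cos(k) - 4)^4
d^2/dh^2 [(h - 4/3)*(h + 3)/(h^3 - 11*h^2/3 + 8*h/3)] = 2*(27*h^6 + 135*h^5 - 1359*h^4 + 3917*h^3 - 5220*h^2 + 3168*h - 768)/(h^3*(27*h^6 - 297*h^5 + 1305*h^4 - 2915*h^3 + 3480*h^2 - 2112*h + 512))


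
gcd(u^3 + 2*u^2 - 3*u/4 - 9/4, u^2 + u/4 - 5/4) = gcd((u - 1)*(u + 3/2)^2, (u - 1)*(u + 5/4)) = u - 1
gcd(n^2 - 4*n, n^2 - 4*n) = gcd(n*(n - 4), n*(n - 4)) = n^2 - 4*n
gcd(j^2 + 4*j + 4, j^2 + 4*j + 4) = j^2 + 4*j + 4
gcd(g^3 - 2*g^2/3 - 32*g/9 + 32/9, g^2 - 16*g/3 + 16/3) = g - 4/3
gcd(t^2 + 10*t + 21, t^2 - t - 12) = t + 3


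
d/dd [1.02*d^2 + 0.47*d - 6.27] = 2.04*d + 0.47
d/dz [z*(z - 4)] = 2*z - 4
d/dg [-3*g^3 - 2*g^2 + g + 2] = -9*g^2 - 4*g + 1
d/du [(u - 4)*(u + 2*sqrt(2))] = 2*u - 4 + 2*sqrt(2)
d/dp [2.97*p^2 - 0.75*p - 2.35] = 5.94*p - 0.75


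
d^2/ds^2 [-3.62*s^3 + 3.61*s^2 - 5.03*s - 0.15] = 7.22 - 21.72*s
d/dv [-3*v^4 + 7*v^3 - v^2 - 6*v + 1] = -12*v^3 + 21*v^2 - 2*v - 6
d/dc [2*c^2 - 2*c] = 4*c - 2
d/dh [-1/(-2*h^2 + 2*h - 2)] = (1/2 - h)/(h^2 - h + 1)^2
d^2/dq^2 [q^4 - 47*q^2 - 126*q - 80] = 12*q^2 - 94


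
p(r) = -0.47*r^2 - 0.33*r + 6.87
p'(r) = -0.94*r - 0.33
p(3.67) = -0.67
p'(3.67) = -3.78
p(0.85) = 6.25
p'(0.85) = -1.13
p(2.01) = 4.31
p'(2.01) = -2.22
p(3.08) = 1.39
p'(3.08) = -3.23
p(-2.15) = 5.41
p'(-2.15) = 1.69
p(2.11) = 4.08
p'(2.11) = -2.31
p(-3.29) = 2.87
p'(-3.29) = 2.76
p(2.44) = 3.27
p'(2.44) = -2.62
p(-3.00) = 3.63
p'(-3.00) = 2.49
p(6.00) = -12.03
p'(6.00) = -5.97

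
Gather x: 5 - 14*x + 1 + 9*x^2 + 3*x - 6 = 9*x^2 - 11*x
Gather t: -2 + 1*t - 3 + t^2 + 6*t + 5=t^2 + 7*t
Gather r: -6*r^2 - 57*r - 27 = -6*r^2 - 57*r - 27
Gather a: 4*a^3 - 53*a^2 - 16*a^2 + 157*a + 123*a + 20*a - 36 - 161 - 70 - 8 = 4*a^3 - 69*a^2 + 300*a - 275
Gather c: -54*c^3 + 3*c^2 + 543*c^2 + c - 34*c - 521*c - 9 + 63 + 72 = -54*c^3 + 546*c^2 - 554*c + 126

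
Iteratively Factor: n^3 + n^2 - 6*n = (n)*(n^2 + n - 6) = n*(n + 3)*(n - 2)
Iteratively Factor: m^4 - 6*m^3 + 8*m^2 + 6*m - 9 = (m - 1)*(m^3 - 5*m^2 + 3*m + 9) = (m - 3)*(m - 1)*(m^2 - 2*m - 3) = (m - 3)*(m - 1)*(m + 1)*(m - 3)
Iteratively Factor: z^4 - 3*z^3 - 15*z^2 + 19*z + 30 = (z + 3)*(z^3 - 6*z^2 + 3*z + 10) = (z - 2)*(z + 3)*(z^2 - 4*z - 5) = (z - 2)*(z + 1)*(z + 3)*(z - 5)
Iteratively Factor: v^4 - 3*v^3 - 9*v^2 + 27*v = (v)*(v^3 - 3*v^2 - 9*v + 27) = v*(v - 3)*(v^2 - 9) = v*(v - 3)^2*(v + 3)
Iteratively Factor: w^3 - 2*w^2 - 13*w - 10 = (w + 2)*(w^2 - 4*w - 5) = (w + 1)*(w + 2)*(w - 5)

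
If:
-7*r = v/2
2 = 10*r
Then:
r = 1/5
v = -14/5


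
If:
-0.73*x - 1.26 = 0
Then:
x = -1.73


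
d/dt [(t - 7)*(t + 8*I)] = 2*t - 7 + 8*I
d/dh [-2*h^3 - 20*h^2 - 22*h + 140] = -6*h^2 - 40*h - 22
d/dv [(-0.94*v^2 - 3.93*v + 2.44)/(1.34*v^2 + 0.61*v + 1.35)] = (4.6928*v^2 - 9.0772*v - 6.7939)/(1.7956*v^4 + 1.6348*v^3 + 3.9901*v^2 + 1.647*v + 1.8225)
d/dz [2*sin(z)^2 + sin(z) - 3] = (4*sin(z) + 1)*cos(z)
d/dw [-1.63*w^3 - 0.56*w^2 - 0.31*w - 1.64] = -4.89*w^2 - 1.12*w - 0.31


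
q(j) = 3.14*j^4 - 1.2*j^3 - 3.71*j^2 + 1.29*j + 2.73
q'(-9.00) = -9379.77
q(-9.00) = 21166.95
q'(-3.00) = -347.97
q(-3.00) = 252.21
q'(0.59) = -1.76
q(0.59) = 2.33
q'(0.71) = -1.30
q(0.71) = 2.14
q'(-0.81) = -1.74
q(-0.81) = 1.24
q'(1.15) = 7.10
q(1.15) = 2.97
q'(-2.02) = -101.94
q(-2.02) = 47.16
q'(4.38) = 955.11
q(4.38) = 992.02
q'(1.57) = 29.37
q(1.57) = 10.04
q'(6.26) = 2894.91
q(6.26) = 4393.04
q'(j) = 12.56*j^3 - 3.6*j^2 - 7.42*j + 1.29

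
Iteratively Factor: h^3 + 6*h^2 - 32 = (h + 4)*(h^2 + 2*h - 8) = (h - 2)*(h + 4)*(h + 4)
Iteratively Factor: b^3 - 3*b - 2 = (b + 1)*(b^2 - b - 2) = (b - 2)*(b + 1)*(b + 1)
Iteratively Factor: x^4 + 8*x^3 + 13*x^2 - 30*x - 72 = (x + 4)*(x^3 + 4*x^2 - 3*x - 18) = (x + 3)*(x + 4)*(x^2 + x - 6) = (x - 2)*(x + 3)*(x + 4)*(x + 3)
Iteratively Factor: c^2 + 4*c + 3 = (c + 3)*(c + 1)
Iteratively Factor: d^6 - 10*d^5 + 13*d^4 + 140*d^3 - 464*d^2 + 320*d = (d)*(d^5 - 10*d^4 + 13*d^3 + 140*d^2 - 464*d + 320) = d*(d + 4)*(d^4 - 14*d^3 + 69*d^2 - 136*d + 80) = d*(d - 4)*(d + 4)*(d^3 - 10*d^2 + 29*d - 20) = d*(d - 5)*(d - 4)*(d + 4)*(d^2 - 5*d + 4) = d*(d - 5)*(d - 4)^2*(d + 4)*(d - 1)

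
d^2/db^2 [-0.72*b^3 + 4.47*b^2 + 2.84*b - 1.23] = 8.94 - 4.32*b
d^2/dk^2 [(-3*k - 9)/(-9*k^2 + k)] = 18*(27*k^3 + 243*k^2 - 27*k + 1)/(k^3*(729*k^3 - 243*k^2 + 27*k - 1))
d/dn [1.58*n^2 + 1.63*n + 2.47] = 3.16*n + 1.63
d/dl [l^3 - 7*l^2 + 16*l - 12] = 3*l^2 - 14*l + 16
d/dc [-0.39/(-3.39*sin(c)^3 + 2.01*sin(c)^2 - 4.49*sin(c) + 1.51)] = (-3.9663*sin(c)^2 + 1.5678*sin(c) - 1.7511)*cos(c)/(3.39*sin(c)^3 - 2.01*sin(c)^2 + 4.49*sin(c) - 1.51)^2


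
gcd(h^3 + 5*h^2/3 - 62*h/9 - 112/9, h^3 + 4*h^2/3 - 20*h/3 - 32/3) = h^2 - 2*h/3 - 16/3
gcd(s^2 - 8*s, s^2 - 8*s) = s^2 - 8*s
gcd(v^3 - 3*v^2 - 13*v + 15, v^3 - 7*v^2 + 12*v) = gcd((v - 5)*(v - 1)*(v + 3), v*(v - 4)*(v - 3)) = 1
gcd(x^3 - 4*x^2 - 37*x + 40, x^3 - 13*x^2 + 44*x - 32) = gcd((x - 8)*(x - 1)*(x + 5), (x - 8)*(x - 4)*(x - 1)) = x^2 - 9*x + 8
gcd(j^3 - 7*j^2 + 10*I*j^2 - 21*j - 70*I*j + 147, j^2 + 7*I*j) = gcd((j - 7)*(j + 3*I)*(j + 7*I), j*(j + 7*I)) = j + 7*I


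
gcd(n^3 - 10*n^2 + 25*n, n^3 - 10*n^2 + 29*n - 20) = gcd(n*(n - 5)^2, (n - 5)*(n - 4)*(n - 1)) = n - 5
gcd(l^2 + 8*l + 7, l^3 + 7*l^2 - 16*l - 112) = l + 7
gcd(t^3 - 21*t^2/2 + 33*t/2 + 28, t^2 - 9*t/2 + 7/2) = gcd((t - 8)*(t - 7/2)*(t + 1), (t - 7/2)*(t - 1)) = t - 7/2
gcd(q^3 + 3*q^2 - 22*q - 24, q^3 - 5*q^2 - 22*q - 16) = q + 1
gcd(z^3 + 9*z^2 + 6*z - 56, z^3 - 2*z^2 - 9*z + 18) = z - 2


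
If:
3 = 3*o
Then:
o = 1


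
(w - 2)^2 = w^2 - 4*w + 4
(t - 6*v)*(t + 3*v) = t^2 - 3*t*v - 18*v^2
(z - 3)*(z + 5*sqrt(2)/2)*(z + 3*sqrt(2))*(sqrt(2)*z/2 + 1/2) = sqrt(2)*z^4/2 - 3*sqrt(2)*z^3/2 + 6*z^3 - 18*z^2 + 41*sqrt(2)*z^2/4 - 123*sqrt(2)*z/4 + 15*z/2 - 45/2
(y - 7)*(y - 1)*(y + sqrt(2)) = y^3 - 8*y^2 + sqrt(2)*y^2 - 8*sqrt(2)*y + 7*y + 7*sqrt(2)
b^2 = b^2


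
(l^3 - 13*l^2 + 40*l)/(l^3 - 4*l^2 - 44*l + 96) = l*(l - 5)/(l^2 + 4*l - 12)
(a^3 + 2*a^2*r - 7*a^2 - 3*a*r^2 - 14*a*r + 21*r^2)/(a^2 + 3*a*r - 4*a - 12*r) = (a^2 - a*r - 7*a + 7*r)/(a - 4)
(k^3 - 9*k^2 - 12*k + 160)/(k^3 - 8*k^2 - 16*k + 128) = (k - 5)/(k - 4)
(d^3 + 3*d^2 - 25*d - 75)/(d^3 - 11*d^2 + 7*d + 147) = (d^2 - 25)/(d^2 - 14*d + 49)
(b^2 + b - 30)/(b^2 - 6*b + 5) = (b + 6)/(b - 1)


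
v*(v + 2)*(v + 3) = v^3 + 5*v^2 + 6*v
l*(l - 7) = l^2 - 7*l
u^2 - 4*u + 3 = (u - 3)*(u - 1)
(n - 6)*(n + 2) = n^2 - 4*n - 12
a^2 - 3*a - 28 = (a - 7)*(a + 4)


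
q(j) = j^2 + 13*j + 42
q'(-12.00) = -11.00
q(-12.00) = 30.00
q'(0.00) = 13.00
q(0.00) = 42.00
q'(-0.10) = 12.80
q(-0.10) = 40.71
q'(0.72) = 14.44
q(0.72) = 51.88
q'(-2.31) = 8.38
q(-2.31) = 17.31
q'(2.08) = 17.16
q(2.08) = 73.37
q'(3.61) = 20.22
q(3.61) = 101.96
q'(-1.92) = 9.16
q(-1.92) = 20.73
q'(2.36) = 17.72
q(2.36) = 78.25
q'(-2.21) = 8.58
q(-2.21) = 18.15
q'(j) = 2*j + 13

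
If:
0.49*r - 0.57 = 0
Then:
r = 1.16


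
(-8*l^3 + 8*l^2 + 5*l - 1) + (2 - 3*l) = -8*l^3 + 8*l^2 + 2*l + 1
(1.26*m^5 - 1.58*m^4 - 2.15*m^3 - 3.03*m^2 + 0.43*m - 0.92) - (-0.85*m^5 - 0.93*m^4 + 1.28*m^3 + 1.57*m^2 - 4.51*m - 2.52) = 2.11*m^5 - 0.65*m^4 - 3.43*m^3 - 4.6*m^2 + 4.94*m + 1.6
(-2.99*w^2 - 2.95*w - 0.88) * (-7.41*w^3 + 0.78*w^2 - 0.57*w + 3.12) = 22.1559*w^5 + 19.5273*w^4 + 5.9241*w^3 - 8.3337*w^2 - 8.7024*w - 2.7456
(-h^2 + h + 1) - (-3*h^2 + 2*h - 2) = 2*h^2 - h + 3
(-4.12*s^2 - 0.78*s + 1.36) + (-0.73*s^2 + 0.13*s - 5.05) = -4.85*s^2 - 0.65*s - 3.69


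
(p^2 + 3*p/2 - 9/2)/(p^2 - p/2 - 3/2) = (p + 3)/(p + 1)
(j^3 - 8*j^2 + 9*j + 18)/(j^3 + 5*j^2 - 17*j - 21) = (j - 6)/(j + 7)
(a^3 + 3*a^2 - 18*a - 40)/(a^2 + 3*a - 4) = (a^3 + 3*a^2 - 18*a - 40)/(a^2 + 3*a - 4)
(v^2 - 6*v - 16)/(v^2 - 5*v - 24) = (v + 2)/(v + 3)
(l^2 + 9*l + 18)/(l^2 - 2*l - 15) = (l + 6)/(l - 5)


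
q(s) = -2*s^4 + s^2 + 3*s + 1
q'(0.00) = 3.00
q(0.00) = 1.00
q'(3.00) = -207.00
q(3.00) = -143.00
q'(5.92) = -1644.96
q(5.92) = -2402.69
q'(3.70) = -394.82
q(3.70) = -349.04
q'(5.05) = -1017.20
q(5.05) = -1259.10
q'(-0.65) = 3.90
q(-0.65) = -0.88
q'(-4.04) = 522.43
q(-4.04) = -527.59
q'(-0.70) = 4.34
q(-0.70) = -1.09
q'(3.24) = -262.62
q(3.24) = -199.18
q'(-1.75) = 42.38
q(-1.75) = -19.95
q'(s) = -8*s^3 + 2*s + 3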